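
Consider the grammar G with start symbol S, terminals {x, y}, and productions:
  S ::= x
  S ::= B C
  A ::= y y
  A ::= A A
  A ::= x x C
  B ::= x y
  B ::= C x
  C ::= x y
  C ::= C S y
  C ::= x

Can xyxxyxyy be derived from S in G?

yes

S ⇒ BC ⇒ xyC ⇒ xyCSy ⇒ xyxSy ⇒ xyxBCy ⇒ xyxxyCy ⇒ xyxxyxyy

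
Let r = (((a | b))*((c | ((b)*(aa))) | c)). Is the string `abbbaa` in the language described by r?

Split as a·bbbaa: ((a|b))* matches a and ((c|((b)*(aa)))|c) matches bbbaa.

yes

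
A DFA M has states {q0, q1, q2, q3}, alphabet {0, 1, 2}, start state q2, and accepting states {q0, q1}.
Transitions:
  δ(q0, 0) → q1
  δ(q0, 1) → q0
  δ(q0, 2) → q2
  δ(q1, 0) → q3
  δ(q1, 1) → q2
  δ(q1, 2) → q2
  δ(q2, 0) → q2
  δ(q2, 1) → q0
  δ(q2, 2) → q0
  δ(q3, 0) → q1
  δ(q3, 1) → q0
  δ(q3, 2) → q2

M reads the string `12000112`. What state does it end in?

q2

q2 --1--> q0
q0 --2--> q2
q2 --0--> q2
q2 --0--> q2
q2 --0--> q2
q2 --1--> q0
q0 --1--> q0
q0 --2--> q2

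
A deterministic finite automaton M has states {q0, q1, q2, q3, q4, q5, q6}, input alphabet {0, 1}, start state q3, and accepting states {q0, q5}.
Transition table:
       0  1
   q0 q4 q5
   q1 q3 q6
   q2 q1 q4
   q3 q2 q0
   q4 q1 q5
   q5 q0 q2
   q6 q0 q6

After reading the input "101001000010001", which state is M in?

q0

q3 --1--> q0
q0 --0--> q4
q4 --1--> q5
q5 --0--> q0
q0 --0--> q4
q4 --1--> q5
q5 --0--> q0
q0 --0--> q4
q4 --0--> q1
q1 --0--> q3
q3 --1--> q0
q0 --0--> q4
q4 --0--> q1
q1 --0--> q3
q3 --1--> q0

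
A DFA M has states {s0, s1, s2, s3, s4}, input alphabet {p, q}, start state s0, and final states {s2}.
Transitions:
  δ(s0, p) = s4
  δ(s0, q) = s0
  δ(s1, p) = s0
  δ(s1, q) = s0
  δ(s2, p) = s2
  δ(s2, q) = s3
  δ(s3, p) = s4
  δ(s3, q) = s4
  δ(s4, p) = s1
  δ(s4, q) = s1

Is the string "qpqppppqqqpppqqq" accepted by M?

s0 --q--> s0
s0 --p--> s4
s4 --q--> s1
s1 --p--> s0
s0 --p--> s4
s4 --p--> s1
s1 --p--> s0
s0 --q--> s0
s0 --q--> s0
s0 --q--> s0
s0 --p--> s4
s4 --p--> s1
s1 --p--> s0
s0 --q--> s0
s0 --q--> s0
s0 --q--> s0
End in state s0, which is not an accepting state.

rejected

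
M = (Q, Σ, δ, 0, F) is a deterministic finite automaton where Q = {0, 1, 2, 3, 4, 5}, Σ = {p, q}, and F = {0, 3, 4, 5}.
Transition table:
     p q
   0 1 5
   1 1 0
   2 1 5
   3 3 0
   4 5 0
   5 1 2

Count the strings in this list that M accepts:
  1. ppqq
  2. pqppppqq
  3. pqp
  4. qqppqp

2

ppqq: accepted
pqppppqq: accepted
pqp: rejected
qqppqp: rejected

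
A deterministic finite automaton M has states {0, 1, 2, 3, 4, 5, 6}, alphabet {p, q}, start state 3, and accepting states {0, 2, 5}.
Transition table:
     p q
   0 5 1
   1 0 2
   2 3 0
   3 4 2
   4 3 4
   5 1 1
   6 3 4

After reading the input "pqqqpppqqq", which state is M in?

3 --p--> 4
4 --q--> 4
4 --q--> 4
4 --q--> 4
4 --p--> 3
3 --p--> 4
4 --p--> 3
3 --q--> 2
2 --q--> 0
0 --q--> 1

1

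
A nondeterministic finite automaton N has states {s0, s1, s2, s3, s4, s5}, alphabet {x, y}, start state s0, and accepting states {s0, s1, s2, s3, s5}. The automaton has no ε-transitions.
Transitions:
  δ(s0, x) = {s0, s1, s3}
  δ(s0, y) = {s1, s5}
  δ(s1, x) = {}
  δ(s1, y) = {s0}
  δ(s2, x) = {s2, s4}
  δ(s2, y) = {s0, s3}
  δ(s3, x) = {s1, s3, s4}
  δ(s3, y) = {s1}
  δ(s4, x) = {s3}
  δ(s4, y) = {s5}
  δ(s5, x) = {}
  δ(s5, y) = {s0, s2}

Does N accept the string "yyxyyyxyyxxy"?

Start: {s0}
read y: {s1, s5}
read y: {s0, s2}
read x: {s0, s1, s2, s3, s4}
read y: {s0, s1, s3, s5}
read y: {s0, s1, s2, s5}
read y: {s0, s1, s2, s3, s5}
read x: {s0, s1, s2, s3, s4}
read y: {s0, s1, s3, s5}
read y: {s0, s1, s2, s5}
read x: {s0, s1, s2, s3, s4}
read x: {s0, s1, s2, s3, s4}
read y: {s0, s1, s3, s5}
Reachable ∩ accepting = {s0, s1, s3, s5} — nonempty.

accepted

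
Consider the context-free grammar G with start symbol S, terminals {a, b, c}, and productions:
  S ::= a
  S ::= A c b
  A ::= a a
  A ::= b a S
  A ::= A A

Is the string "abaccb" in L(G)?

no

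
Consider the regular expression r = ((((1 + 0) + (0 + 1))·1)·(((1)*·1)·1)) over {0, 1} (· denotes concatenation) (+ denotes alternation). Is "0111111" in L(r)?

yes

Split as 01·11111: (((1+0)+(0+1))·1) matches 01 and (((1)*·1)·1) matches 11111.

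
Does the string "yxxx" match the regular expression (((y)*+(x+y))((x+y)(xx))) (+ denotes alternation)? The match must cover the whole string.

Split as y·xxx: ((y)*+(x+y)) matches y and ((x+y)(xx)) matches xxx.

yes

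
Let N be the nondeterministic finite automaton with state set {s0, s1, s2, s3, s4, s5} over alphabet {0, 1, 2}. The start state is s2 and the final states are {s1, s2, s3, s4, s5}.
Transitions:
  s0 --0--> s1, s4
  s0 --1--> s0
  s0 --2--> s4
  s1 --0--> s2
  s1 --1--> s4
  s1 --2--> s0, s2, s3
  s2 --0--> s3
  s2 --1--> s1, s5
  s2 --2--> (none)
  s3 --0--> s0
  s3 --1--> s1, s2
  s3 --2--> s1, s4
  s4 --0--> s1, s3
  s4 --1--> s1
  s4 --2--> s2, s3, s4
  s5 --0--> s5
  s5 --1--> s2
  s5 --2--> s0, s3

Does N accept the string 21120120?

rejected

Start: {s2}
read 2: {}
The reachable set is empty and stays empty for the remaining 7 symbols.
Reachable ∩ accepting = {} — empty.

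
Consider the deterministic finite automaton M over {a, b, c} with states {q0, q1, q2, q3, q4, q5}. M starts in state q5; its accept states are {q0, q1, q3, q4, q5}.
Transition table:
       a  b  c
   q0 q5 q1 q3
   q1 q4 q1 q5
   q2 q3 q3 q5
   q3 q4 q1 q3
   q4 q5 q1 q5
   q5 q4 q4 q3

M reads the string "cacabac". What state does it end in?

q5

q5 --c--> q3
q3 --a--> q4
q4 --c--> q5
q5 --a--> q4
q4 --b--> q1
q1 --a--> q4
q4 --c--> q5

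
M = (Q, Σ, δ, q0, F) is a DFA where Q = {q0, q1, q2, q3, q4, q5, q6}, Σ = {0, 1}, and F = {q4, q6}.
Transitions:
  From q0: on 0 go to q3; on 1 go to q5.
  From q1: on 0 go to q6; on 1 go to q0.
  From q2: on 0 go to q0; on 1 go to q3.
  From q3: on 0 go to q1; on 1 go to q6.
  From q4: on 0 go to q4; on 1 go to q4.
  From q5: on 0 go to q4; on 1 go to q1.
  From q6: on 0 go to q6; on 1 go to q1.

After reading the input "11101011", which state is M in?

q0 --1--> q5
q5 --1--> q1
q1 --1--> q0
q0 --0--> q3
q3 --1--> q6
q6 --0--> q6
q6 --1--> q1
q1 --1--> q0

q0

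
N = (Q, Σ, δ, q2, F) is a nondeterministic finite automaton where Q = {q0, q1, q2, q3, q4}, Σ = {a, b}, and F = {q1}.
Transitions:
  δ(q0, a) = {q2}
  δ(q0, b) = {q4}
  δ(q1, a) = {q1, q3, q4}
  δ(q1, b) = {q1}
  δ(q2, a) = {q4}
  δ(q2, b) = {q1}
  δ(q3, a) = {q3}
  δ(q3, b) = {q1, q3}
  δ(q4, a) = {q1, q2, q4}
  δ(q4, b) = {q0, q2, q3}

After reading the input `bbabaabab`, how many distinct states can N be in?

Start: {q2}
read b: {q1}
read b: {q1}
read a: {q1, q3, q4}
read b: {q0, q1, q2, q3}
read a: {q1, q2, q3, q4}
read a: {q1, q2, q3, q4}
read b: {q0, q1, q2, q3}
read a: {q1, q2, q3, q4}
read b: {q0, q1, q2, q3}
Final reachable set {q0, q1, q2, q3} has 4 states.

4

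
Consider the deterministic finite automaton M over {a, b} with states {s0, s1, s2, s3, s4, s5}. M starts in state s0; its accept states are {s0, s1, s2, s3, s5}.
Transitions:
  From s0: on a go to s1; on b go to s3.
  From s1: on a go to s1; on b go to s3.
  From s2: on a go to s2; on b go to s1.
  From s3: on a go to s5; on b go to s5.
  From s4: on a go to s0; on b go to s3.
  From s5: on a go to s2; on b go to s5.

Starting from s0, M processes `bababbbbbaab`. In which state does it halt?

s0 --b--> s3
s3 --a--> s5
s5 --b--> s5
s5 --a--> s2
s2 --b--> s1
s1 --b--> s3
s3 --b--> s5
s5 --b--> s5
s5 --b--> s5
s5 --a--> s2
s2 --a--> s2
s2 --b--> s1

s1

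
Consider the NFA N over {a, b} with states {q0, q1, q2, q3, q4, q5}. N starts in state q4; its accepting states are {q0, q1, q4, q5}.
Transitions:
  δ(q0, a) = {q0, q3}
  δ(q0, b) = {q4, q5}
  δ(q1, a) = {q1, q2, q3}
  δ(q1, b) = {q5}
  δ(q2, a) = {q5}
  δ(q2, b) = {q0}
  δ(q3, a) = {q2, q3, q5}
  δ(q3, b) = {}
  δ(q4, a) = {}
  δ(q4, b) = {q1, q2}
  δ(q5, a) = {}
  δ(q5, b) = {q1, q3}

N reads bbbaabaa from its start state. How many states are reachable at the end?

5

Start: {q4}
read b: {q1, q2}
read b: {q0, q5}
read b: {q1, q3, q4, q5}
read a: {q1, q2, q3, q5}
read a: {q1, q2, q3, q5}
read b: {q0, q1, q3, q5}
read a: {q0, q1, q2, q3, q5}
read a: {q0, q1, q2, q3, q5}
Final reachable set {q0, q1, q2, q3, q5} has 5 states.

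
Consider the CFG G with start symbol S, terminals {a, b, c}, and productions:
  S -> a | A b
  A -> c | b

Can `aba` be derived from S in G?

no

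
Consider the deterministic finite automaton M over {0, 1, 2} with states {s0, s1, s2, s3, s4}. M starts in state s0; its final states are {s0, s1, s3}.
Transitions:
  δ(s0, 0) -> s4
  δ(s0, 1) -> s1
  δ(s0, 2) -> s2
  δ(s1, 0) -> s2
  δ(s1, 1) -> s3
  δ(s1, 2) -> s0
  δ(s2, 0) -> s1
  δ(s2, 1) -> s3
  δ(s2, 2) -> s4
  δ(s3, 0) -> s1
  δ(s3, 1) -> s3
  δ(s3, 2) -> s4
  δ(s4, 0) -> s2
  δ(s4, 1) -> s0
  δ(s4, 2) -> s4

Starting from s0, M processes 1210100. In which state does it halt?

s2

s0 --1--> s1
s1 --2--> s0
s0 --1--> s1
s1 --0--> s2
s2 --1--> s3
s3 --0--> s1
s1 --0--> s2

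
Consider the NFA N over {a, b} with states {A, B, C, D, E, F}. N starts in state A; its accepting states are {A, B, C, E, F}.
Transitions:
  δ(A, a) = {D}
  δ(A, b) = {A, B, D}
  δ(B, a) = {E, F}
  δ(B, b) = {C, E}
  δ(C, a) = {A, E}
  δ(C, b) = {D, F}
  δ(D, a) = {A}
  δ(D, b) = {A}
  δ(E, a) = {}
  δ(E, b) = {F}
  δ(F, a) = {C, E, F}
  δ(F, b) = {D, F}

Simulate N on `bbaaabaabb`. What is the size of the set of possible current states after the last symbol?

6

Start: {A}
read b: {A, B, D}
read b: {A, B, C, D, E}
read a: {A, D, E, F}
read a: {A, C, D, E, F}
read a: {A, C, D, E, F}
read b: {A, B, D, F}
read a: {A, C, D, E, F}
read a: {A, C, D, E, F}
read b: {A, B, D, F}
read b: {A, B, C, D, E, F}
Final reachable set {A, B, C, D, E, F} has 6 states.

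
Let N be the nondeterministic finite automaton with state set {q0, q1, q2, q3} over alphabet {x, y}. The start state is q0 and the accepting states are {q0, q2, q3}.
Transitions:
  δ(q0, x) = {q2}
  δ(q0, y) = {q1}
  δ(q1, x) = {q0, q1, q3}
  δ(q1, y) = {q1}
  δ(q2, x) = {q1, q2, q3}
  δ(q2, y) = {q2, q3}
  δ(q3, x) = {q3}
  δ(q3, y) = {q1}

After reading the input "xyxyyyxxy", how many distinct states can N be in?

Start: {q0}
read x: {q2}
read y: {q2, q3}
read x: {q1, q2, q3}
read y: {q1, q2, q3}
read y: {q1, q2, q3}
read y: {q1, q2, q3}
read x: {q0, q1, q2, q3}
read x: {q0, q1, q2, q3}
read y: {q1, q2, q3}
Final reachable set {q1, q2, q3} has 3 states.

3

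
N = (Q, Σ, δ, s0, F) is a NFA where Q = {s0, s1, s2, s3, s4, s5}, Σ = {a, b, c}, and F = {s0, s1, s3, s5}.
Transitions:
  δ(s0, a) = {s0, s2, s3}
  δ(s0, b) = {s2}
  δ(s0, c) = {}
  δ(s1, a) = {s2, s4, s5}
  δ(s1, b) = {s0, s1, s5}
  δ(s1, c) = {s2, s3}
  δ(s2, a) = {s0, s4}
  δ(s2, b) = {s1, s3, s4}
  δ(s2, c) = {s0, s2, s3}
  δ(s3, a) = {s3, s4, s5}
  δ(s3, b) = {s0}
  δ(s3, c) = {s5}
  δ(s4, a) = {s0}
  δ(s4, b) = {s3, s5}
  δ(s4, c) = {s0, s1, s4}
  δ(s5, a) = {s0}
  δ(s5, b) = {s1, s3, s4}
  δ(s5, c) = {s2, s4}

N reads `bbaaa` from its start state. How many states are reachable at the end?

5

Start: {s0}
read b: {s2}
read b: {s1, s3, s4}
read a: {s0, s2, s3, s4, s5}
read a: {s0, s2, s3, s4, s5}
read a: {s0, s2, s3, s4, s5}
Final reachable set {s0, s2, s3, s4, s5} has 5 states.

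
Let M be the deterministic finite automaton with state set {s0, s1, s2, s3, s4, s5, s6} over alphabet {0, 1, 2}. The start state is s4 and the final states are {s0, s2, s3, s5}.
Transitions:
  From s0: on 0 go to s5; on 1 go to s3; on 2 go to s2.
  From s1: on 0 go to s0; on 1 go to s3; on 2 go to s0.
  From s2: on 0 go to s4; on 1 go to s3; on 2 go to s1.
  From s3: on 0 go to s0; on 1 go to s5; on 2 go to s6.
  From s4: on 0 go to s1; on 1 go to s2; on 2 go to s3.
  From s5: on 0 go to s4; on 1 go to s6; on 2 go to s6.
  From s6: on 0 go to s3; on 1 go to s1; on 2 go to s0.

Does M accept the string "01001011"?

rejected

s4 --0--> s1
s1 --1--> s3
s3 --0--> s0
s0 --0--> s5
s5 --1--> s6
s6 --0--> s3
s3 --1--> s5
s5 --1--> s6
End in state s6, which is not an accepting state.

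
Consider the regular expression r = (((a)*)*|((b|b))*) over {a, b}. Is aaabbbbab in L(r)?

no

Neither ((a)*)* nor ((b|b))* matches aaabbbbab.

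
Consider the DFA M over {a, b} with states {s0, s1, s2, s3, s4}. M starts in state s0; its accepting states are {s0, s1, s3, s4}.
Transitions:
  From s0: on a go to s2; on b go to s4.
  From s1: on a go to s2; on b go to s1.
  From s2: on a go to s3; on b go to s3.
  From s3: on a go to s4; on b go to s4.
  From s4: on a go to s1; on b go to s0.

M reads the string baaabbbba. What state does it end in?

s0 --b--> s4
s4 --a--> s1
s1 --a--> s2
s2 --a--> s3
s3 --b--> s4
s4 --b--> s0
s0 --b--> s4
s4 --b--> s0
s0 --a--> s2

s2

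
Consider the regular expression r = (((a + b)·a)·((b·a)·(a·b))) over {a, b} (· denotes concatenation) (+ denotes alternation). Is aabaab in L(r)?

Split as aa·baab: ((a+b)·a) matches aa and ((b·a)·(a·b)) matches baab.

yes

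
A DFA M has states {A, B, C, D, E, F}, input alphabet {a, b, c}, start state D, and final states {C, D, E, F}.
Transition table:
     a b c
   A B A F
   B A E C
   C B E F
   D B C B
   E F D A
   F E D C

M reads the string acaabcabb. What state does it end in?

C

D --a--> B
B --c--> C
C --a--> B
B --a--> A
A --b--> A
A --c--> F
F --a--> E
E --b--> D
D --b--> C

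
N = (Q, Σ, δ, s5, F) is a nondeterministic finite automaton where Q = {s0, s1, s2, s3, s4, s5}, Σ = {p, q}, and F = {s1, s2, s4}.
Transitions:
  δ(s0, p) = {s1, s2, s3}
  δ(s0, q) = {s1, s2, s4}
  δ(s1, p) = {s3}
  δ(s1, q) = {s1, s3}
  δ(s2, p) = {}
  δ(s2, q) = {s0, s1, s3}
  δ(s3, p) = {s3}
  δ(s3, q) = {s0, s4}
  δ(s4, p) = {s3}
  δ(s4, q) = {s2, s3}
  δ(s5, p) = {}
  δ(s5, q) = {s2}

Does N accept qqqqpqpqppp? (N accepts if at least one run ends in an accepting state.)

Start: {s5}
read q: {s2}
read q: {s0, s1, s3}
read q: {s0, s1, s2, s3, s4}
read q: {s0, s1, s2, s3, s4}
read p: {s1, s2, s3}
read q: {s0, s1, s3, s4}
read p: {s1, s2, s3}
read q: {s0, s1, s3, s4}
read p: {s1, s2, s3}
read p: {s3}
read p: {s3}
Reachable ∩ accepting = {} — empty.

rejected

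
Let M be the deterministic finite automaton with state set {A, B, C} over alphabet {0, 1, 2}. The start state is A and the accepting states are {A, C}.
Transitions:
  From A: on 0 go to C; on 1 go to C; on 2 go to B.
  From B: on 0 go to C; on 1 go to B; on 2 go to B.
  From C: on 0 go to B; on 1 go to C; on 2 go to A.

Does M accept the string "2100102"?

accepted

A --2--> B
B --1--> B
B --0--> C
C --0--> B
B --1--> B
B --0--> C
C --2--> A
End in state A, which is an accepting state.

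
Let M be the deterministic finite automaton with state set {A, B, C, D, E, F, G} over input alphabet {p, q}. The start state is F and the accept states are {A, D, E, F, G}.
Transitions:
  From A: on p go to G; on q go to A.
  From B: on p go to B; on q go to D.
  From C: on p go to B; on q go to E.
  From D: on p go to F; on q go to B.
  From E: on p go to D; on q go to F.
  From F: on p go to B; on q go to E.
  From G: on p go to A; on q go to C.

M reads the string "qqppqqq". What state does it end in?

F --q--> E
E --q--> F
F --p--> B
B --p--> B
B --q--> D
D --q--> B
B --q--> D

D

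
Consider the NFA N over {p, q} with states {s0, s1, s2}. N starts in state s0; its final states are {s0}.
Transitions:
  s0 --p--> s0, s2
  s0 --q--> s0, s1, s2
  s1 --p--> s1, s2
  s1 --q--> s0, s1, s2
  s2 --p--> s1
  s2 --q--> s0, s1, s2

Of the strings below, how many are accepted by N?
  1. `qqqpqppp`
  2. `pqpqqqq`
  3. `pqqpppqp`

3

`qqqpqppp`: accepted
`pqpqqqq`: accepted
`pqqpppqp`: accepted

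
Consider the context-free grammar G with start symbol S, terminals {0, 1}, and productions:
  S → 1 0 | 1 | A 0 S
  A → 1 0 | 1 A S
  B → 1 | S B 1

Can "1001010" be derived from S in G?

no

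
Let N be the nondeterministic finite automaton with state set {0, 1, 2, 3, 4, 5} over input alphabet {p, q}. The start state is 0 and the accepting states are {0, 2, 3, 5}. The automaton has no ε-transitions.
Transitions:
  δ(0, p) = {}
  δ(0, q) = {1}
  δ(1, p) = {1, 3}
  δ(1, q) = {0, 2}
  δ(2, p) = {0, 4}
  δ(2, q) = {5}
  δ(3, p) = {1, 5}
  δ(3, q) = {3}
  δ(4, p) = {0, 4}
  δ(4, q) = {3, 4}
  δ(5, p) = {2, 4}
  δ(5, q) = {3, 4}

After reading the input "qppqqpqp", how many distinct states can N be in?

6

Start: {0}
read q: {1}
read p: {1, 3}
read p: {1, 3, 5}
read q: {0, 2, 3, 4}
read q: {1, 3, 4, 5}
read p: {0, 1, 2, 3, 4, 5}
read q: {0, 1, 2, 3, 4, 5}
read p: {0, 1, 2, 3, 4, 5}
Final reachable set {0, 1, 2, 3, 4, 5} has 6 states.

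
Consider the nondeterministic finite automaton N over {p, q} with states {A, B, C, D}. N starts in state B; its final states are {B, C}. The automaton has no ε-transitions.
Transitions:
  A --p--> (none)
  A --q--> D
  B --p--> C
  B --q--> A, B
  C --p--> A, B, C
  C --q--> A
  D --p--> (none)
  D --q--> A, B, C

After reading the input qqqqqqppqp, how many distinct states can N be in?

1

Start: {B}
read q: {A, B}
read q: {A, B, D}
read q: {A, B, C, D}
read q: {A, B, C, D}
read q: {A, B, C, D}
read q: {A, B, C, D}
read p: {A, B, C}
read p: {A, B, C}
read q: {A, B, D}
read p: {C}
Final reachable set {C} has 1 state.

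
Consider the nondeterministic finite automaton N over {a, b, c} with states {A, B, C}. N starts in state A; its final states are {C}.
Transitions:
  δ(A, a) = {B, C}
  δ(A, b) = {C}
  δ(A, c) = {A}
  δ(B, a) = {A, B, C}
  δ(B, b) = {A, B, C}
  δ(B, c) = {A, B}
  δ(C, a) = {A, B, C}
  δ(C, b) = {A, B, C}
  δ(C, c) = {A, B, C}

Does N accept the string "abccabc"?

Start: {A}
read a: {B, C}
read b: {A, B, C}
read c: {A, B, C}
read c: {A, B, C}
read a: {A, B, C}
read b: {A, B, C}
read c: {A, B, C}
Reachable ∩ accepting = {C} — nonempty.

accepted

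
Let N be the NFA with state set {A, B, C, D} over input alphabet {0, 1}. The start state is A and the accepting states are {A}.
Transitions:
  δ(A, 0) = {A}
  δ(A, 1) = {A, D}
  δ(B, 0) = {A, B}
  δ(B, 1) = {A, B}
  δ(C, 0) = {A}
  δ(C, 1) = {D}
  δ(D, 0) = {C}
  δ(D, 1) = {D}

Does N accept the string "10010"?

Start: {A}
read 1: {A, D}
read 0: {A, C}
read 0: {A}
read 1: {A, D}
read 0: {A, C}
Reachable ∩ accepting = {A} — nonempty.

accepted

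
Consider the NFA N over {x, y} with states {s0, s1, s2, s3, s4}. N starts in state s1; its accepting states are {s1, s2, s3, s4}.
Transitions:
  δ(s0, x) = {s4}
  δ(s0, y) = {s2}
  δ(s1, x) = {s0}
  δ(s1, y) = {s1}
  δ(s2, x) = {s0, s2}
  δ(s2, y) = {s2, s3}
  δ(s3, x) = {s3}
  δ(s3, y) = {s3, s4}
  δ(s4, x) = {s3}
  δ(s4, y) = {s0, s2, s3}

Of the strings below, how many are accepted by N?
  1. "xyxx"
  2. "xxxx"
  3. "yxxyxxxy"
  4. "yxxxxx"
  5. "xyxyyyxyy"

5

"xyxx": accepted
"xxxx": accepted
"yxxyxxxy": accepted
"yxxxxx": accepted
"xyxyyyxyy": accepted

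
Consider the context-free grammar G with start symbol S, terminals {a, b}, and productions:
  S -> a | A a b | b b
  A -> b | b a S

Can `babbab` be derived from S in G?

yes

S ⇒ Aab ⇒ baSab ⇒ babbab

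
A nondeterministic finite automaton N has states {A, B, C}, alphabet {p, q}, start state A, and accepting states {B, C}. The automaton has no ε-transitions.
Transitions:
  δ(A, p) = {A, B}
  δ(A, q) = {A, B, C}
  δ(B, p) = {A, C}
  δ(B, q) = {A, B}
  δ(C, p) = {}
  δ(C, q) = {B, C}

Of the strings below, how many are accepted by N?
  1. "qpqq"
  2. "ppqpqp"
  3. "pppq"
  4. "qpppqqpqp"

4

"qpqq": accepted
"ppqpqp": accepted
"pppq": accepted
"qpppqqpqp": accepted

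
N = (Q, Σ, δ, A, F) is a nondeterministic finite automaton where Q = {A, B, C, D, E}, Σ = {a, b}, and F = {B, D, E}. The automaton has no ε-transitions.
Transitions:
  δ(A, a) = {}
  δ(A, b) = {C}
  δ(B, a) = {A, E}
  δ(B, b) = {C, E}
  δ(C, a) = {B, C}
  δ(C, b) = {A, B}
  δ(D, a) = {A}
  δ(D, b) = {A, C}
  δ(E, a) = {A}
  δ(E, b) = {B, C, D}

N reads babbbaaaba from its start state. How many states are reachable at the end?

Start: {A}
read b: {C}
read a: {B, C}
read b: {A, B, C, E}
read b: {A, B, C, D, E}
read b: {A, B, C, D, E}
read a: {A, B, C, E}
read a: {A, B, C, E}
read a: {A, B, C, E}
read b: {A, B, C, D, E}
read a: {A, B, C, E}
Final reachable set {A, B, C, E} has 4 states.

4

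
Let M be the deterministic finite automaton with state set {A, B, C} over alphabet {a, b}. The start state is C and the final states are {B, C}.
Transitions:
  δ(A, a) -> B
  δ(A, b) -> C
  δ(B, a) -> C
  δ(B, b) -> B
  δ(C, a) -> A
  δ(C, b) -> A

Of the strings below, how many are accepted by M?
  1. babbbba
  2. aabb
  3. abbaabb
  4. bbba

babbbba: accepted
aabb: accepted
abbaabb: accepted
bbba: accepted

4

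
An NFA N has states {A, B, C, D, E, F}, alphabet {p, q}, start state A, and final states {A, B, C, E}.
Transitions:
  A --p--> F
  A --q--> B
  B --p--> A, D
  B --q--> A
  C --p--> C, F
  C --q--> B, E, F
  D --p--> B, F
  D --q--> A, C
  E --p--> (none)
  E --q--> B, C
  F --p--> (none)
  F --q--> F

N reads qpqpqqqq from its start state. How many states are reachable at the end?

Start: {A}
read q: {B}
read p: {A, D}
read q: {A, B, C}
read p: {A, C, D, F}
read q: {A, B, C, E, F}
read q: {A, B, C, E, F}
read q: {A, B, C, E, F}
read q: {A, B, C, E, F}
Final reachable set {A, B, C, E, F} has 5 states.

5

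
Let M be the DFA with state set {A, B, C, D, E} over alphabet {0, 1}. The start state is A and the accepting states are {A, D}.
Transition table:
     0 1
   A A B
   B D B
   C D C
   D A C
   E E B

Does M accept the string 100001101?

rejected

A --1--> B
B --0--> D
D --0--> A
A --0--> A
A --0--> A
A --1--> B
B --1--> B
B --0--> D
D --1--> C
End in state C, which is not an accepting state.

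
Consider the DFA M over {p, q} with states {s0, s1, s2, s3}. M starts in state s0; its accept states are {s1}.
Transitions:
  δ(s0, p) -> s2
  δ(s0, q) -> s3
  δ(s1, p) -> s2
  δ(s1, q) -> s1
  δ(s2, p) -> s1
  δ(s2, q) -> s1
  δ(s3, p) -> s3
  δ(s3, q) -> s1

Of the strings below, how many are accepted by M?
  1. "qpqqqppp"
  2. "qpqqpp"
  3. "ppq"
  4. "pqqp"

"qpqqqppp": rejected
"qpqqpp": accepted
"ppq": accepted
"pqqp": rejected

2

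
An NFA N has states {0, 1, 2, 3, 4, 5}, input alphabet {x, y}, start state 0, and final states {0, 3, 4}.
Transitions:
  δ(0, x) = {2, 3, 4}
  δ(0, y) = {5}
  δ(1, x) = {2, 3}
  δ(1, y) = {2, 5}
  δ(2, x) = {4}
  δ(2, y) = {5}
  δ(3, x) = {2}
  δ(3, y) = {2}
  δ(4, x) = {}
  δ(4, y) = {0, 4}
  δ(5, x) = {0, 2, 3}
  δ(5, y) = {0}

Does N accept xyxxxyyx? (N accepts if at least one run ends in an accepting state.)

Start: {0}
read x: {2, 3, 4}
read y: {0, 2, 4, 5}
read x: {0, 2, 3, 4}
read x: {2, 3, 4}
read x: {2, 4}
read y: {0, 4, 5}
read y: {0, 4, 5}
read x: {0, 2, 3, 4}
Reachable ∩ accepting = {0, 3, 4} — nonempty.

accepted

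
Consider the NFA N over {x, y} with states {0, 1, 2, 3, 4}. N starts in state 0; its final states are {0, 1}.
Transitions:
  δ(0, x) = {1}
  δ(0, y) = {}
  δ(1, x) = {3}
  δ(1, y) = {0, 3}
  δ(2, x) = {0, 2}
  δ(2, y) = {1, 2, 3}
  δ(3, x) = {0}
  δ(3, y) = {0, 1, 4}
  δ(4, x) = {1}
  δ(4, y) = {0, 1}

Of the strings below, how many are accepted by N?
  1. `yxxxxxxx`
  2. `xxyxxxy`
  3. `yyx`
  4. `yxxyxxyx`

`yxxxxxxx`: rejected
`xxyxxxy`: accepted
`yyx`: rejected
`yxxyxxyx`: rejected

1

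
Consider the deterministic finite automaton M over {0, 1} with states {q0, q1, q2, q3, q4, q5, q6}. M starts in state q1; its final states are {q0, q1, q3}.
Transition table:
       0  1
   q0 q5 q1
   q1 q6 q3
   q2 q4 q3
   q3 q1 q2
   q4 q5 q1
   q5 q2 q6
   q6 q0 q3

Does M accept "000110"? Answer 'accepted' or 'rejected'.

accepted

q1 --0--> q6
q6 --0--> q0
q0 --0--> q5
q5 --1--> q6
q6 --1--> q3
q3 --0--> q1
End in state q1, which is an accepting state.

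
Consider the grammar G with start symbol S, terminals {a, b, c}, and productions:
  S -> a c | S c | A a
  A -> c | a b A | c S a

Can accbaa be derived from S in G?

no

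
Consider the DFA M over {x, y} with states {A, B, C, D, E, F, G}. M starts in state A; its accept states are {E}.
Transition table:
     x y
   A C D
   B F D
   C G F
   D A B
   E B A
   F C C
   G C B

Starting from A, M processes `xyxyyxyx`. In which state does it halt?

A --x--> C
C --y--> F
F --x--> C
C --y--> F
F --y--> C
C --x--> G
G --y--> B
B --x--> F

F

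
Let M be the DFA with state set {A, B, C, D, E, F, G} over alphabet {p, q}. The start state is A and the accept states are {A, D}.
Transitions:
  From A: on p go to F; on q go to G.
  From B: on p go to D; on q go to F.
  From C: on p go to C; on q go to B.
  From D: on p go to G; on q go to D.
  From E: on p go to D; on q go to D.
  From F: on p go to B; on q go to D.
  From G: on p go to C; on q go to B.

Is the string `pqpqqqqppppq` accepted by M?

A --p--> F
F --q--> D
D --p--> G
G --q--> B
B --q--> F
F --q--> D
D --q--> D
D --p--> G
G --p--> C
C --p--> C
C --p--> C
C --q--> B
End in state B, which is not an accepting state.

rejected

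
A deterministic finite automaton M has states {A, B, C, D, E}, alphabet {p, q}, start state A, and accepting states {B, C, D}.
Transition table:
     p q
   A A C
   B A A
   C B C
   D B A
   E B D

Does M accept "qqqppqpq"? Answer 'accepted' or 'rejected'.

A --q--> C
C --q--> C
C --q--> C
C --p--> B
B --p--> A
A --q--> C
C --p--> B
B --q--> A
End in state A, which is not an accepting state.

rejected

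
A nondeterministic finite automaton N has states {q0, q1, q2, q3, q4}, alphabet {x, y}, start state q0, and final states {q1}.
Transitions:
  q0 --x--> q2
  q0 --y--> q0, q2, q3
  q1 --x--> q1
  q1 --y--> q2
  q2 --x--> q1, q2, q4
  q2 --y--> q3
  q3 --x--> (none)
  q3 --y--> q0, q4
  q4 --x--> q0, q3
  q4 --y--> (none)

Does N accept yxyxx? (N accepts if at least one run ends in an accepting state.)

Start: {q0}
read y: {q0, q2, q3}
read x: {q1, q2, q4}
read y: {q2, q3}
read x: {q1, q2, q4}
read x: {q0, q1, q2, q3, q4}
Reachable ∩ accepting = {q1} — nonempty.

accepted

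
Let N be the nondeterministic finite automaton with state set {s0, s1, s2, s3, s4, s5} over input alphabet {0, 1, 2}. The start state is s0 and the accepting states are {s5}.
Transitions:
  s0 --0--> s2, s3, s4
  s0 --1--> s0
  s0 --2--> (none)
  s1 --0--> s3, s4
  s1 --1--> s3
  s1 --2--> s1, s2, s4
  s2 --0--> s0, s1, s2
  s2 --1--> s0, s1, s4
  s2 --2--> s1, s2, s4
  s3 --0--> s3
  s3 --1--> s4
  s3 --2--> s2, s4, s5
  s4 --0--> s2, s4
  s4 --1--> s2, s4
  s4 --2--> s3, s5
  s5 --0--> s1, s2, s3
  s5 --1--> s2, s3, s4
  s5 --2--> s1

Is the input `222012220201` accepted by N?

Start: {s0}
read 2: {}
The reachable set is empty and stays empty for the remaining 11 symbols.
Reachable ∩ accepting = {} — empty.

rejected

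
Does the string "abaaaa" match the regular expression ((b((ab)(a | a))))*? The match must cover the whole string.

abaaaa cannot be split into zero or more pieces each matching (b((ab)(a|a))).

no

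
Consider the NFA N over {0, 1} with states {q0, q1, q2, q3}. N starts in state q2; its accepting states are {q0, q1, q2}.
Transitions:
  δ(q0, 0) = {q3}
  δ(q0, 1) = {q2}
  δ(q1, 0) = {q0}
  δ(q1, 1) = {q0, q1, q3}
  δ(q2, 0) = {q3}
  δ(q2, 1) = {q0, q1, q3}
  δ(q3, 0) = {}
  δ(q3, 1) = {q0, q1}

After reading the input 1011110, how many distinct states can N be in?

Start: {q2}
read 1: {q0, q1, q3}
read 0: {q0, q3}
read 1: {q0, q1, q2}
read 1: {q0, q1, q2, q3}
read 1: {q0, q1, q2, q3}
read 1: {q0, q1, q2, q3}
read 0: {q0, q3}
Final reachable set {q0, q3} has 2 states.

2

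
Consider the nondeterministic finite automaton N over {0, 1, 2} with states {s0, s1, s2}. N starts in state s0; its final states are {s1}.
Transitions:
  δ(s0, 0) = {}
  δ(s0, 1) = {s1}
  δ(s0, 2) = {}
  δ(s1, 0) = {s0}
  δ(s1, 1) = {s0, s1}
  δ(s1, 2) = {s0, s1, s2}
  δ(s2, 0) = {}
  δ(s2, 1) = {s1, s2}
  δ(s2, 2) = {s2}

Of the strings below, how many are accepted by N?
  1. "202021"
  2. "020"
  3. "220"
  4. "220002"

0

"202021": rejected
"020": rejected
"220": rejected
"220002": rejected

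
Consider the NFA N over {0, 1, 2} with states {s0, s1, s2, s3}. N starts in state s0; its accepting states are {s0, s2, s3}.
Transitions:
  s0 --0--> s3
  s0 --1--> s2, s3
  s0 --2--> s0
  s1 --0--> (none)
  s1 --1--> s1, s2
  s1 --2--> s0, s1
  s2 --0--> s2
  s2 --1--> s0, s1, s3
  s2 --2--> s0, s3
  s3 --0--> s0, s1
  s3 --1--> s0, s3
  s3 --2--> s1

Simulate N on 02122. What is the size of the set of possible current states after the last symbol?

2

Start: {s0}
read 0: {s3}
read 2: {s1}
read 1: {s1, s2}
read 2: {s0, s1, s3}
read 2: {s0, s1}
Final reachable set {s0, s1} has 2 states.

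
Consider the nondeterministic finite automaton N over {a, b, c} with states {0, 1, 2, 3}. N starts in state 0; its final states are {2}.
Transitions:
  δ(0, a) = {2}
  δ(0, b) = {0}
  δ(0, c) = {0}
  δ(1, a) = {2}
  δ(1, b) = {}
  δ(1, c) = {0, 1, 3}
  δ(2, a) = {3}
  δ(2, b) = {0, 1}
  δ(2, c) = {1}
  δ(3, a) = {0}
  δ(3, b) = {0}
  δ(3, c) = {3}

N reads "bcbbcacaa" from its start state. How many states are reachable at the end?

Start: {0}
read b: {0}
read c: {0}
read b: {0}
read b: {0}
read c: {0}
read a: {2}
read c: {1}
read a: {2}
read a: {3}
Final reachable set {3} has 1 state.

1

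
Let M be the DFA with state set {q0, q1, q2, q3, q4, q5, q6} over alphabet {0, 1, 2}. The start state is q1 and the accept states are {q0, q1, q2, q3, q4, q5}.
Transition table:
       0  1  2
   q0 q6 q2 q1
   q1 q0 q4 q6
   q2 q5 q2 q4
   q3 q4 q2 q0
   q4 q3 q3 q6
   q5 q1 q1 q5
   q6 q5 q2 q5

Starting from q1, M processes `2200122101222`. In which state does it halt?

q1 --2--> q6
q6 --2--> q5
q5 --0--> q1
q1 --0--> q0
q0 --1--> q2
q2 --2--> q4
q4 --2--> q6
q6 --1--> q2
q2 --0--> q5
q5 --1--> q1
q1 --2--> q6
q6 --2--> q5
q5 --2--> q5

q5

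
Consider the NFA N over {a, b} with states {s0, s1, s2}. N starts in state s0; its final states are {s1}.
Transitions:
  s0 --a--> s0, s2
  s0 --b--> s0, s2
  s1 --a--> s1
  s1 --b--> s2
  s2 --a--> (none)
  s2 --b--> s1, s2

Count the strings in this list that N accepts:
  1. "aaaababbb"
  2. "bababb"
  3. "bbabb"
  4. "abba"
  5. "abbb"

5

"aaaababbb": accepted
"bababb": accepted
"bbabb": accepted
"abba": accepted
"abbb": accepted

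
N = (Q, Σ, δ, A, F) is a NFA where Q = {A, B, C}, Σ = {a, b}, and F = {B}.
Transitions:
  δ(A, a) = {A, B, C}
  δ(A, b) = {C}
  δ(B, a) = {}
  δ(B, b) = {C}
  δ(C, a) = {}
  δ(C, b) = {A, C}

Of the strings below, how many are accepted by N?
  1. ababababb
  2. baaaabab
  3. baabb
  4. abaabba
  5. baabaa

ababababb: rejected
baaaabab: rejected
baabb: rejected
abaabba: accepted
baabaa: rejected

1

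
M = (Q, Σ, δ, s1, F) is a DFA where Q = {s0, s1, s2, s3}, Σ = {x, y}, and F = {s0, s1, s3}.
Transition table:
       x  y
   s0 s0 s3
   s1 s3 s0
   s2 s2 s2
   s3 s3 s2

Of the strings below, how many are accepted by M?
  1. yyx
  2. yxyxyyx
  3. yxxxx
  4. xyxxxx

yyx: accepted
yxyxyyx: rejected
yxxxx: accepted
xyxxxx: rejected

2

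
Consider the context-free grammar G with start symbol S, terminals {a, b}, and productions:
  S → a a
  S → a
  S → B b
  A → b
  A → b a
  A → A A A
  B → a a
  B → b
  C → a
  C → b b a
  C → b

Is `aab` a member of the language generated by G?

S ⇒ Bb ⇒ aab

yes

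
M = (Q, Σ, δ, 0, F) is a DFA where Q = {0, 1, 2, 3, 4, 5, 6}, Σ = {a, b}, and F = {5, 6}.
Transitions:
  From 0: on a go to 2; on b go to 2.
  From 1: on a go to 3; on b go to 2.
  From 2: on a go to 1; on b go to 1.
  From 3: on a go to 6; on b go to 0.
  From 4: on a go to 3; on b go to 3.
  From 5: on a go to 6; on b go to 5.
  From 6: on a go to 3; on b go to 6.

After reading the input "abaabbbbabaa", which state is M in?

0 --a--> 2
2 --b--> 1
1 --a--> 3
3 --a--> 6
6 --b--> 6
6 --b--> 6
6 --b--> 6
6 --b--> 6
6 --a--> 3
3 --b--> 0
0 --a--> 2
2 --a--> 1

1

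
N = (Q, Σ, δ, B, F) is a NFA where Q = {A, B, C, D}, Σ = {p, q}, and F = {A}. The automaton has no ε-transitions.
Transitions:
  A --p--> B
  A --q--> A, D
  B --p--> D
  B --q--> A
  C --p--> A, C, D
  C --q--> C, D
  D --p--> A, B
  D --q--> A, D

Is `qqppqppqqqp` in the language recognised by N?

accepted

Start: {B}
read q: {A}
read q: {A, D}
read p: {A, B}
read p: {B, D}
read q: {A, D}
read p: {A, B}
read p: {B, D}
read q: {A, D}
read q: {A, D}
read q: {A, D}
read p: {A, B}
Reachable ∩ accepting = {A} — nonempty.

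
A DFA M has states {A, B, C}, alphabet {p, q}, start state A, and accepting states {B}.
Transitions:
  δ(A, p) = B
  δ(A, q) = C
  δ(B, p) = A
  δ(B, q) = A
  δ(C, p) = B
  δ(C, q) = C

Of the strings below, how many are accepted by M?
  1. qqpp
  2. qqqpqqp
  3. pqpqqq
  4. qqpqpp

1

qqpp: rejected
qqqpqqp: accepted
pqpqqq: rejected
qqpqpp: rejected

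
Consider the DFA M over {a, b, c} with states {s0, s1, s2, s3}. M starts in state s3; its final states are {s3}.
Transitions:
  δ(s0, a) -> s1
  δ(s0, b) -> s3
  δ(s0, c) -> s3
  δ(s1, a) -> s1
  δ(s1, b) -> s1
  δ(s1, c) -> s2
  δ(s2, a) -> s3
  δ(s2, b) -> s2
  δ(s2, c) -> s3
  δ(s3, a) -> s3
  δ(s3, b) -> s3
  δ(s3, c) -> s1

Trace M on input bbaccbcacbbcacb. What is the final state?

s3 --b--> s3
s3 --b--> s3
s3 --a--> s3
s3 --c--> s1
s1 --c--> s2
s2 --b--> s2
s2 --c--> s3
s3 --a--> s3
s3 --c--> s1
s1 --b--> s1
s1 --b--> s1
s1 --c--> s2
s2 --a--> s3
s3 --c--> s1
s1 --b--> s1

s1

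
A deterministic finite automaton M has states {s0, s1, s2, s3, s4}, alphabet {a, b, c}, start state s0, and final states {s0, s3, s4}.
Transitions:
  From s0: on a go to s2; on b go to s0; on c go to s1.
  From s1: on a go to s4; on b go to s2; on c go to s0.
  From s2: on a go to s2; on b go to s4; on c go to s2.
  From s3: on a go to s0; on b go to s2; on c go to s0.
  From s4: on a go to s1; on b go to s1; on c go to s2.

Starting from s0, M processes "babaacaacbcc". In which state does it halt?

s2

s0 --b--> s0
s0 --a--> s2
s2 --b--> s4
s4 --a--> s1
s1 --a--> s4
s4 --c--> s2
s2 --a--> s2
s2 --a--> s2
s2 --c--> s2
s2 --b--> s4
s4 --c--> s2
s2 --c--> s2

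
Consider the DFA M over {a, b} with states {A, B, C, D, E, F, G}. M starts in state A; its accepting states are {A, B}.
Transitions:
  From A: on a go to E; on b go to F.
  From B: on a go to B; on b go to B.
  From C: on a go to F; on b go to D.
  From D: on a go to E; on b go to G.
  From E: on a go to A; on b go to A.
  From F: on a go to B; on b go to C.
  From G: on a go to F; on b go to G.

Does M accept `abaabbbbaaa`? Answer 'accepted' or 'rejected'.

A --a--> E
E --b--> A
A --a--> E
E --a--> A
A --b--> F
F --b--> C
C --b--> D
D --b--> G
G --a--> F
F --a--> B
B --a--> B
End in state B, which is an accepting state.

accepted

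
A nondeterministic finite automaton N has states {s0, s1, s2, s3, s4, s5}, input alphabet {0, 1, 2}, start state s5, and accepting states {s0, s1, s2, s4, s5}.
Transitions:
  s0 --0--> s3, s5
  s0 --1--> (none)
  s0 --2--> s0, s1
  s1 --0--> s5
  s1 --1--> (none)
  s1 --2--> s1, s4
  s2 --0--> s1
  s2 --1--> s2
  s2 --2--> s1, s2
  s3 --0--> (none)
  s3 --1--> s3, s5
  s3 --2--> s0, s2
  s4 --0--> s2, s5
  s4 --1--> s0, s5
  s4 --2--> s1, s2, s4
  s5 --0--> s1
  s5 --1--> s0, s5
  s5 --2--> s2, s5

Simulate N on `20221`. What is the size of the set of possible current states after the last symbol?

3

Start: {s5}
read 2: {s2, s5}
read 0: {s1}
read 2: {s1, s4}
read 2: {s1, s2, s4}
read 1: {s0, s2, s5}
Final reachable set {s0, s2, s5} has 3 states.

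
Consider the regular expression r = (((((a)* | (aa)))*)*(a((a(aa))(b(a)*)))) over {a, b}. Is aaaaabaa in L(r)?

yes

Split as a·aaaabaa: ((((a)*|(aa)))*)* matches a and (a((a(aa))(b(a)*))) matches aaaabaa.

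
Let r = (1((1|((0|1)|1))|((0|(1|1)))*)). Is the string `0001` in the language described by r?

no

No split of 0001 into u·v has 1 matching u and ((1|((0|1)|1))|((0|(1|1)))*) matching v.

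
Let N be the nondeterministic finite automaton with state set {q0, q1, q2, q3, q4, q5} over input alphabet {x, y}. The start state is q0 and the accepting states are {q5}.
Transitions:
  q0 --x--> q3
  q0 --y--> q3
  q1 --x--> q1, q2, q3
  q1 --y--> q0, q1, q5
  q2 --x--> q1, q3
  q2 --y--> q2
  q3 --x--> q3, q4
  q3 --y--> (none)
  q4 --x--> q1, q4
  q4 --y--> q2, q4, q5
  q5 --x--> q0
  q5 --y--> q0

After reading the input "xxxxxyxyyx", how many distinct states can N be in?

5

Start: {q0}
read x: {q3}
read x: {q3, q4}
read x: {q1, q3, q4}
read x: {q1, q2, q3, q4}
read x: {q1, q2, q3, q4}
read y: {q0, q1, q2, q4, q5}
read x: {q0, q1, q2, q3, q4}
read y: {q0, q1, q2, q3, q4, q5}
read y: {q0, q1, q2, q3, q4, q5}
read x: {q0, q1, q2, q3, q4}
Final reachable set {q0, q1, q2, q3, q4} has 5 states.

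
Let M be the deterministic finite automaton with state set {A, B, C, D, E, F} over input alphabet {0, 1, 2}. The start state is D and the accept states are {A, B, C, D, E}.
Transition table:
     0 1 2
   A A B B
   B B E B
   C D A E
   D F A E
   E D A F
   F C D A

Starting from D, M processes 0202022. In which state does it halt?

D --0--> F
F --2--> A
A --0--> A
A --2--> B
B --0--> B
B --2--> B
B --2--> B

B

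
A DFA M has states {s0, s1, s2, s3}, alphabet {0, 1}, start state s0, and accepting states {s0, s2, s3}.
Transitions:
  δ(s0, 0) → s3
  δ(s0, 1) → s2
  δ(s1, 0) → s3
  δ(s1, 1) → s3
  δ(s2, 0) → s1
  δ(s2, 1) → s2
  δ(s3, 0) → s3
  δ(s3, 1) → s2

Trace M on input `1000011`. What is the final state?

s0 --1--> s2
s2 --0--> s1
s1 --0--> s3
s3 --0--> s3
s3 --0--> s3
s3 --1--> s2
s2 --1--> s2

s2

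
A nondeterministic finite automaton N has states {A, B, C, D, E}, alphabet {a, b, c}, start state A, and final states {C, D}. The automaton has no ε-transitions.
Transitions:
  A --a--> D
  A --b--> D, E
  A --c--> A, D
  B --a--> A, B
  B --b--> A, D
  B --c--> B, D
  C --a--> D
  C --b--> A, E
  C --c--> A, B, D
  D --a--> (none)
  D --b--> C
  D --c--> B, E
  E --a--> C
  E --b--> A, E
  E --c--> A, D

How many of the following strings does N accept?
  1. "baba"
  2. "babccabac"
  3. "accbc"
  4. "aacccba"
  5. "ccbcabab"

"baba": accepted
"babccabac": accepted
"accbc": accepted
"aacccba": rejected
"ccbcabab": accepted

4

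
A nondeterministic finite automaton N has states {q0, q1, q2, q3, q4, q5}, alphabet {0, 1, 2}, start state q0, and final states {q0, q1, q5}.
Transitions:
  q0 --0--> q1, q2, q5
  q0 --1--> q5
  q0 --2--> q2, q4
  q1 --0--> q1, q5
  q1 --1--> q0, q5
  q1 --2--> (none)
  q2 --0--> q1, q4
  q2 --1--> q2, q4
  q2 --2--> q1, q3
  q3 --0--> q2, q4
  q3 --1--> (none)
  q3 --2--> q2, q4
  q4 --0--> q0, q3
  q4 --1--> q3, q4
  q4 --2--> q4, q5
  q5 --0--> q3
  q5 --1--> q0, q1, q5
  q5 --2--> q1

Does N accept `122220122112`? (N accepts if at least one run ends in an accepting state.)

rejected

Start: {q0}
read 1: {q5}
read 2: {q1}
read 2: {}
The reachable set is empty and stays empty for the remaining 9 symbols.
Reachable ∩ accepting = {} — empty.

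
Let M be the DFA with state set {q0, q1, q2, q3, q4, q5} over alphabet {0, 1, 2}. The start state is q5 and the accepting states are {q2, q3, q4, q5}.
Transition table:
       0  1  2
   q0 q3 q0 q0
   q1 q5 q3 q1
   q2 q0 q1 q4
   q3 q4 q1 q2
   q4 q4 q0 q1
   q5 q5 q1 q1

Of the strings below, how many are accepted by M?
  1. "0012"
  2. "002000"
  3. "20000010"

2

"0012": rejected
"002000": accepted
"20000010": accepted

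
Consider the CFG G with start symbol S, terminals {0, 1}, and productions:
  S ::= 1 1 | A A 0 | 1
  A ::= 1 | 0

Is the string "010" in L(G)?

yes

S ⇒ AA0 ⇒ 0A0 ⇒ 010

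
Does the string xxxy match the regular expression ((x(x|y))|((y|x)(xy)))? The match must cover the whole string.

Neither (x(x|y)) nor ((y|x)(xy)) matches xxxy.

no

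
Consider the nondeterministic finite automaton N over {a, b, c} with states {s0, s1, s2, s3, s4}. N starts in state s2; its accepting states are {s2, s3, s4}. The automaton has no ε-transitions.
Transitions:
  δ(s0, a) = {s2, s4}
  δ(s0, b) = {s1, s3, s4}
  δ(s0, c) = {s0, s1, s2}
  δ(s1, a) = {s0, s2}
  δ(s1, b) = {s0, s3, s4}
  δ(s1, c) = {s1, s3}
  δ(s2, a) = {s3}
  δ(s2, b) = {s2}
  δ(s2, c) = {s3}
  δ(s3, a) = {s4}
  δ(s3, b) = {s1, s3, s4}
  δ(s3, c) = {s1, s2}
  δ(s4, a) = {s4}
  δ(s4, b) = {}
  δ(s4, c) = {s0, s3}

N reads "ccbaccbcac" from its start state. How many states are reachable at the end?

4

Start: {s2}
read c: {s3}
read c: {s1, s2}
read b: {s0, s2, s3, s4}
read a: {s2, s3, s4}
read c: {s0, s1, s2, s3}
read c: {s0, s1, s2, s3}
read b: {s0, s1, s2, s3, s4}
read c: {s0, s1, s2, s3}
read a: {s0, s2, s3, s4}
read c: {s0, s1, s2, s3}
Final reachable set {s0, s1, s2, s3} has 4 states.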